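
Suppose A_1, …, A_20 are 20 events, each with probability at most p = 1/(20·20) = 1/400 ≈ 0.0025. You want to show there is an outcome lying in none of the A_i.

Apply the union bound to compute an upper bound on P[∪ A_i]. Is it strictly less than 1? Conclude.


Union bound: P[∪_{i=1}^{20} A_i] ≤ Σ_i P[A_i] ≤ 20·p = 20·(1/400) = 1/20.
Numerically: 1/20 ≈ 0.0500.
Is 1/20 < 1? YES.
Since P[∪ A_i] ≤ 1/20 < 1, the complement has P[∩ A_i^c] ≥ 1 − 1/20 = 19/20 > 0, so some outcome avoids every A_i.

20·p = 1/20 ≈ 0.0500; existence CERTIFIED by the union bound.


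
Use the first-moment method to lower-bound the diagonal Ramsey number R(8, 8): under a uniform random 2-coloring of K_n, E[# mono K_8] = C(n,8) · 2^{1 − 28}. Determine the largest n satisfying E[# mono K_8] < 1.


We need C(n, 8) · 2^{1 − 28} < 1, i.e. C(n, 8) < 2^{28 − 1} = 134217728.
Check values of n near the boundary:
  n = 38: C(38, 8) = 48903492; 48903492 < 134217728? YES
  n = 39: C(39, 8) = 61523748; 61523748 < 134217728? YES
  n = 40: C(40, 8) = 76904685; 76904685 < 134217728? YES
  n = 41: C(41, 8) = 95548245; 95548245 < 134217728? YES
  n = 42: C(42, 8) = 118030185; 118030185 < 134217728? YES
  n = 43: C(43, 8) = 145008513; 145008513 < 134217728? NO
  n = 44: C(44, 8) = 177232627; 177232627 < 134217728? NO
The largest n with C(n, 8) < 134217728 is n = 42 (where E[X] = 118030185/134217728 ≈ 0.879). Hence R(8, 8) > 42, i.e. R(8, 8) ≥ 43.

Largest n = 42; hence R(8, 8) > 42.


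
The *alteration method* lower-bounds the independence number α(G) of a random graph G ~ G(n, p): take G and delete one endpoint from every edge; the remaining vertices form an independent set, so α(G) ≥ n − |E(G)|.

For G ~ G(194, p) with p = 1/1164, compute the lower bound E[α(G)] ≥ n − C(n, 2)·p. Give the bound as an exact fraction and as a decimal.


E[|E(G)|] = C(194, 2)·p = 18721 · (1/1164) = 193/12.
E[α(G)] ≥ n − E[|E(G)|] = 194 − 193/12 = 2135/12.
Numerically: ≈ 177.9167.
(This is only a lower bound; the true E[α(G)] may be larger.)

E[α(G)] ≥ 2135/12 ≈ 177.9167.


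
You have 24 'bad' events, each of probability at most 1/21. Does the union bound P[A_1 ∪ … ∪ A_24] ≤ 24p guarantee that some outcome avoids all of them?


Union bound: P[∪_{i=1}^{24} A_i] ≤ Σ_i P[A_i] ≤ 24·p = 24·(1/21) = 8/7.
Numerically: 8/7 ≈ 1.142857.
Is 8/7 < 1? NO.
Since the bound 8/7 is ≥ 1, the union bound is uninformative here; it does NOT by itself certify existence.

24·p = 8/7 ≈ 1.142857; existence NOT certified by the union bound.


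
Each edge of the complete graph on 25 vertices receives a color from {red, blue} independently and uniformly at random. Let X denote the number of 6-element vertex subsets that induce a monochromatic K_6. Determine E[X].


Let X = Σ_S X_S over the C(25, 6) = 177100 subsets S of size 6, where X_S = 1 if the K_6 on S is monochromatic.
For a fixed S, the K_6 on S has C(6, 2) = 15 edges. P[all 15 edges red] = (1/2)^15, and likewise for blue, so P[monochromatic] = 2·(1/2)^15 = 2^{1 − 15} = 1/16384.
By linearity of expectation: E[X] = C(25, 6) · 2^{1 − 15} = 177100 · 1/16384 = 44275/4096.
Numerically: E[X] ≈ 10.8093.

E[X] = C(25,6)·2^(1−C(6,2)) = 44275/4096 ≈ 10.8093.


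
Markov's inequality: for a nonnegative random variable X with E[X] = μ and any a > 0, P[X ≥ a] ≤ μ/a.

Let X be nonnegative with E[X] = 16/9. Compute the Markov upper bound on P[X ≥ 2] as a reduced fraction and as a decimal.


μ = E[X] = 16/9, a = 2.
Markov: P[X ≥ 2] ≤ μ/a = (16/9)/2 = 8/9.
Numerically: ≈ 0.889.
(Since a = 2 > μ = 1.778, the bound 8/9 is < 1 and informative.)

P[X ≥ 2] ≤ 8/9 ≈ 0.889.


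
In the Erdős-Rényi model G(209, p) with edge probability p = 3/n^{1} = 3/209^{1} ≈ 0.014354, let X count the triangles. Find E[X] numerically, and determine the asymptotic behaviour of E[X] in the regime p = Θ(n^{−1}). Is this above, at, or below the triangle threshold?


Number of potential triangles: C(209, 3) = 1499784.
Each occurs with probability p³ ≈ (0.014354)³ ≈ 2.9575010e-06.
By linearity: E[X] = C(209, 3)·p³ ≈ 1499784 · 2.9575010e-06 ≈ 4.43561.
Here α = 1, so p = 3/n is exactly at the triangle threshold p ~ 1/n. Asymptotically E[X] → c³/6 = 3³/6 = 9/2 ≈ 4.50000, a bounded constant. In this regime the triangle count is asymptotically Poisson(c³/6).

E[X] ≈ 4.43561; in regime p = Θ(1/n^{1}) E[X] stays bounded (at the triangle threshold p ~ 1/n).


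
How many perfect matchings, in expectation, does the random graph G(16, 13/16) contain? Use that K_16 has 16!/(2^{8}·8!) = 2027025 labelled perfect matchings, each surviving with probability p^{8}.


K_16 has 16!/(2^{8}·8!) = 2027025 labelled perfect matchings.
For each such perfect matching H, let X_H = 1 if all 8 edges of H are present in G. Then P[X_H = 1] = p^{8} = (13/16)^{8} = 815730721/4294967296.
By linearity of expectation: E[X] = Σ_H E[X_H] = 2027025 · p^{8} = 2027025 · 815730721/4294967296 = 1653506564735025/4294967296.
Numerically: E[X] ≈ 3.8499e+05.

E[X] = 2027025 · (13/16)^{8} = 1653506564735025/4294967296 ≈ 3.8499e+05.


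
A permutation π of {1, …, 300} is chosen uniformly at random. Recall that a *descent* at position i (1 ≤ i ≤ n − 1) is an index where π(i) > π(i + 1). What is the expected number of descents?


Write X = Σ X_I over i = 1, …, 299, with X_I the indicator of one descent.
There are 299 indicators.
For each fixed i, the pair (π(i), π(i+1)) is a uniformly random ordered pair of distinct values from {1, …, 300}; by symmetry P[π(i) > π(i+1)] = 1/2.
By linearity: E[X] = 299 · (1/2) = (300 − 1) · (1/2) = 299/2 ≈ 149.500.

E[X] = 299/2 = 149.500.


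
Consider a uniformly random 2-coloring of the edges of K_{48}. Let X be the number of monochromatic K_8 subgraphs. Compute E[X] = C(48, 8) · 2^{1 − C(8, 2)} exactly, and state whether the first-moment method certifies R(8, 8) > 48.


E[X] = C(48, 8) · 2^{1 − 28} = 377348994 · 2^{−27} = 377348994/134217728.
As a reduced fraction: E[X] = 188674497/67108864 ≈ 2.81147.
Is E[X] < 1? NO.
Since E[X] ≥ 1, the first-moment bound is inconclusive at n = 48; it does NOT by itself certify R(8, 8) > 48.

E[X] = 188674497/67108864 ≈ 2.81147; E[X] ≥ 1; first-moment method inconclusive here.


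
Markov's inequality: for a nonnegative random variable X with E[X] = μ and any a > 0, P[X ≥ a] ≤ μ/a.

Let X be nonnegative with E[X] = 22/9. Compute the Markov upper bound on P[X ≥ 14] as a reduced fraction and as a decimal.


μ = E[X] = 22/9, a = 14.
Markov: P[X ≥ 14] ≤ μ/a = (22/9)/14 = 11/63.
Numerically: ≈ 0.1746.
(Since a = 14 > μ = 2.4444, the bound 11/63 is < 1 and informative.)

P[X ≥ 14] ≤ 11/63 ≈ 0.1746.


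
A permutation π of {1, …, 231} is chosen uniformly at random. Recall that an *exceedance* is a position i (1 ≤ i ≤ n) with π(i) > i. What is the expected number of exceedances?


Write X = Σ_{i=1}^{231} X_i, where X_i = 1_{π(i) > i}.
For each fixed i, π(i) is uniform over {1, …, 231} (marginal of a uniform permutation), so P[π(i) > i] = (n − i)/n. Summing: Σ_{i=1}^{231} (n − i)/n = (0 + 1 + … + 230)/231 = 231(231 − 1)/(2·231) = (231 − 1)/2.
Hence E[X] = Σ_{i=1}^{231} (231 − i)/231 = 115 ≈ 115.000000.

E[X] = 115 = 115.000000.


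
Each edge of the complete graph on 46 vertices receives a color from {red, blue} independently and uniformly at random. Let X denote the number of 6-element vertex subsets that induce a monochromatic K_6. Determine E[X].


Let X = Σ_S X_S over the C(46, 6) = 9366819 subsets S of size 6, where X_S = 1 if the K_6 on S is monochromatic.
For a fixed S, the K_6 on S has C(6, 2) = 15 edges. P[all 15 edges red] = (1/2)^15, and likewise for blue, so P[monochromatic] = 2·(1/2)^15 = 2^{1 − 15} = 1/16384.
By linearity of expectation: E[X] = C(46, 6) · 2^{1 − 15} = 9366819 · 1/16384 = 9366819/16384.
Numerically: E[X] ≈ 571.705.

E[X] = C(46,6)·2^(1−C(6,2)) = 9366819/16384 ≈ 571.705.


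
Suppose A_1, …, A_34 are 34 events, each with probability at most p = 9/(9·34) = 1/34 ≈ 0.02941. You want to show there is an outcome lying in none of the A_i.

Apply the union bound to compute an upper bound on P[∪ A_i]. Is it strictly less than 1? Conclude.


Union bound: P[∪_{i=1}^{34} A_i] ≤ Σ_i P[A_i] ≤ 34·p = 34·(1/34) = 1.
Numerically: 1 ≈ 1.00000.
Is 1 < 1? NO.
Since the bound 1 is ≥ 1, the union bound is uninformative here; it does NOT by itself certify existence.

34·p = 1 ≈ 1.00000; existence NOT certified by the union bound.


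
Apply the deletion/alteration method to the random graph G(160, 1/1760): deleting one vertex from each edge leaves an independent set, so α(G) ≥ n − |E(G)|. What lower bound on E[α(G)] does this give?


E[|E(G)|] = C(160, 2)·p = 12720 · (1/1760) = 159/22.
E[α(G)] ≥ n − E[|E(G)|] = 160 − 159/22 = 3361/22.
Numerically: ≈ 152.77273.
(This is only a lower bound; the true E[α(G)] may be larger.)

E[α(G)] ≥ 3361/22 ≈ 152.77273.


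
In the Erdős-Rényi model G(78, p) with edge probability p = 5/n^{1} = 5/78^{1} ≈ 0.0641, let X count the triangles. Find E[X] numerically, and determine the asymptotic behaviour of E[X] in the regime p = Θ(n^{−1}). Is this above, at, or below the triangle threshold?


Number of potential triangles: C(78, 3) = 76076.
Each occurs with probability p³ ≈ (0.0641)³ ≈ 2.634063e-04.
By linearity: E[X] = C(78, 3)·p³ ≈ 76076 · 2.634063e-04 ≈ 20.0389.
Here α = 1, so p = 5/n is exactly at the triangle threshold p ~ 1/n. Asymptotically E[X] → c³/6 = 5³/6 = 125/6 ≈ 20.8333, a bounded constant. In this regime the triangle count is asymptotically Poisson(c³/6).

E[X] ≈ 20.0389; in regime p = Θ(1/n^{1}) E[X] stays bounded (at the triangle threshold p ~ 1/n).


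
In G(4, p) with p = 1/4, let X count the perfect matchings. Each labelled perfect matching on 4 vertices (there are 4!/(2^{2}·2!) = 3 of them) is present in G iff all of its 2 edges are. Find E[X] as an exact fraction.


K_4 has 4!/(2^{2}·2!) = 3 labelled perfect matchings.
For each such perfect matching H, let X_H = 1 if all 2 edges of H are present in G. Then P[X_H = 1] = p^{2} = (1/4)^{2} = 1/16.
By linearity of expectation: E[X] = Σ_H E[X_H] = 3 · p^{2} = 3 · 1/16 = 3/16.
Numerically: E[X] ≈ 0.1875.

E[X] = 3 · (1/4)^{2} = 3/16 ≈ 0.1875.


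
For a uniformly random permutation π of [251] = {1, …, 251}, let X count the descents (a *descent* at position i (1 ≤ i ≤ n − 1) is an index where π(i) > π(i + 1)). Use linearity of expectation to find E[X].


Write X = Σ X_I over i = 1, …, 250, with X_I the indicator of one descent.
There are 250 indicators.
For each fixed i, the pair (π(i), π(i+1)) is a uniformly random ordered pair of distinct values from {1, …, 251}; by symmetry P[π(i) > π(i+1)] = 1/2.
By linearity: E[X] = 250 · (1/2) = (251 − 1) · (1/2) = 125 ≈ 125.000000.

E[X] = 125 = 125.000000.


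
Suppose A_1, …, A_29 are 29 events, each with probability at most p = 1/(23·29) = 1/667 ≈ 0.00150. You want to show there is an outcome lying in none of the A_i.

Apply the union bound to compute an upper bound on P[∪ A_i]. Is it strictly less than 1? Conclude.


Union bound: P[∪_{i=1}^{29} A_i] ≤ Σ_i P[A_i] ≤ 29·p = 29·(1/667) = 1/23.
Numerically: 1/23 ≈ 0.04348.
Is 1/23 < 1? YES.
Since P[∪ A_i] ≤ 1/23 < 1, the complement has P[∩ A_i^c] ≥ 1 − 1/23 = 22/23 > 0, so some outcome avoids every A_i.

29·p = 1/23 ≈ 0.04348; existence CERTIFIED by the union bound.


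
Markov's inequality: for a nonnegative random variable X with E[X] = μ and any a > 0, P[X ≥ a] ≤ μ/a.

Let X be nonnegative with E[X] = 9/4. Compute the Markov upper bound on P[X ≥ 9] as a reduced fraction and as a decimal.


μ = E[X] = 9/4, a = 9.
Markov: P[X ≥ 9] ≤ μ/a = (9/4)/9 = 1/4.
Numerically: ≈ 0.2500.
(Since a = 9 > μ = 2.2500, the bound 1/4 is < 1 and informative.)

P[X ≥ 9] ≤ 1/4 ≈ 0.2500.


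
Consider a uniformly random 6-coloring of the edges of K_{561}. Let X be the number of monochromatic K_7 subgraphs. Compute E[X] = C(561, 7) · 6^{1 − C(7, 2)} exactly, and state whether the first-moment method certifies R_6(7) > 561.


E[X] = C(561, 7) · 6^{1 − 21} = 3341868282890280 · 6^{−20} = 3341868282890280/3656158440062976.
As a reduced fraction: E[X] = 46414837262365/50779978334208 ≈ 0.914.
Is E[X] < 1? YES.
Since E[X] < 1, there exists a 6-coloring of K_{561} with no monochromatic K_7; hence R_6(7) > 561.

E[X] = 46414837262365/50779978334208 ≈ 0.914; E[X] < 1, so R_6(7) > 561.


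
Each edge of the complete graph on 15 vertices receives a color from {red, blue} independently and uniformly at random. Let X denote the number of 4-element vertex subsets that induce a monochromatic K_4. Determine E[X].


Let X = Σ_S X_S over the C(15, 4) = 1365 subsets S of size 4, where X_S = 1 if the K_4 on S is monochromatic.
For a fixed S, the K_4 on S has C(4, 2) = 6 edges. P[all 6 edges red] = (1/2)^6, and likewise for blue, so P[monochromatic] = 2·(1/2)^6 = 2^{1 − 6} = 1/32.
Summing: E[X] = C(15, 4) · 2^{1 − 6} = 1365 · 1/32 = 1365/32.
Numerically: E[X] ≈ 42.656.

E[X] = C(15,4)·2^(1−C(4,2)) = 1365/32 ≈ 42.656.


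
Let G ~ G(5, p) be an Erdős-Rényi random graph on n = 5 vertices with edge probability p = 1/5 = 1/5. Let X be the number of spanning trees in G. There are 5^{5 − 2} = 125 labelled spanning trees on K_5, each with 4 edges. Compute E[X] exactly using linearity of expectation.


K_5 has 5^{5 − 2} = 125 labelled spanning trees.
For each such spanning tree H, let X_H = 1 if all 4 edges of H are present in G. Then P[X_H = 1] = p^{4} = (1/5)^{4} = 1/625.
By linearity: E[X] = Σ_H E[X_H] = 125 · p^{4} = 125 · 1/625 = 1/5.
Numerically: E[X] ≈ 0.2.

E[X] = 125 · (1/5)^{4} = 1/5 ≈ 0.2.


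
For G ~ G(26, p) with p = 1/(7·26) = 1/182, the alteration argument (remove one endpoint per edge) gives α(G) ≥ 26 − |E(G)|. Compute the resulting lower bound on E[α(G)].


E[|E(G)|] = C(26, 2)·p = 325 · (1/182) = 25/14.
E[α(G)] ≥ n − E[|E(G)|] = 26 − 25/14 = 339/14.
Numerically: ≈ 24.2143.
(This is only a lower bound; the true E[α(G)] may be larger.)

E[α(G)] ≥ 339/14 ≈ 24.2143.


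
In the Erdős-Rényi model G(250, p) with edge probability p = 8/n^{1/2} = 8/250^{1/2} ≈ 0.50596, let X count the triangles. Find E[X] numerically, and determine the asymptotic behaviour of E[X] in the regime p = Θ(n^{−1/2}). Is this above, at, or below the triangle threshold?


Number of potential triangles: C(250, 3) = 2573000.
Each occurs with probability p³ ≈ (0.50596)³ ≈ 1.2952689e-01.
By linearity: E[X] = C(250, 3)·p³ ≈ 2573000 · 1.2952689e-01 ≈ 333272.69559.
Since α = 1/2 < 1, p = c/n^{1/2} ≫ 1/n is above the triangle threshold p ~ 1/n. Asymptotically E[X] ~ (c³/6)·n^{3(1−α)} = (8³/6)·n^{1.5} → ∞; triangles are abundant w.h.p.

E[X] ≈ 333272.69559; in regime p = Θ(1/n^{1/2}) E[X] diverges (above the triangle threshold p ~ 1/n).


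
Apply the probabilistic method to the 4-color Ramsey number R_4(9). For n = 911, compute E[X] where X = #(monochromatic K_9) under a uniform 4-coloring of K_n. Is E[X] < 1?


E[X] = C(911, 9) · 4^{1 − 36} = 1144686900492291197405 · 4^{−35} = 1144686900492291197405/1180591620717411303424.
As a reduced fraction: E[X] = 1144686900492291197405/1180591620717411303424 ≈ 0.9695875.
Is E[X] < 1? YES.
Since E[X] < 1, there exists a 4-coloring of K_{911} with no monochromatic K_9; hence R_4(9) > 911.

E[X] = 1144686900492291197405/1180591620717411303424 ≈ 0.9695875; E[X] < 1, so R_4(9) > 911.


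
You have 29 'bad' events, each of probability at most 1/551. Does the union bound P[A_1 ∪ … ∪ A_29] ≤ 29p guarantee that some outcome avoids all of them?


Union bound: P[∪_{i=1}^{29} A_i] ≤ Σ_i P[A_i] ≤ 29·p = 29·(1/551) = 1/19.
Numerically: 1/19 ≈ 0.053.
Is 1/19 < 1? YES.
Since P[∪ A_i] ≤ 1/19 < 1, the complement has P[∩ A_i^c] ≥ 1 − 1/19 = 18/19 > 0, so some outcome avoids every A_i.

29·p = 1/19 ≈ 0.053; existence CERTIFIED by the union bound.


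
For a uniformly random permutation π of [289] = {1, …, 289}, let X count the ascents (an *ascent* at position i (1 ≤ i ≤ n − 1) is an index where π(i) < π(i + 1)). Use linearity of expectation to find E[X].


Write X = Σ X_I over i = 1, …, 288, with X_I the indicator of one ascent.
There are 288 indicators.
For each fixed i, the pair (π(i), π(i+1)) is a uniformly random ordered pair of distinct values from {1, …, 289}; by symmetry P[π(i) < π(i+1)] = 1/2.
By linearity: E[X] = 288 · (1/2) = (289 − 1) · (1/2) = 144 ≈ 144.0000.

E[X] = 144 = 144.0000.


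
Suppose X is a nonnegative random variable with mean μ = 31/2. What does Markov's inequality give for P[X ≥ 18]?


μ = E[X] = 31/2, a = 18.
Markov: P[X ≥ 18] ≤ μ/a = (31/2)/18 = 31/36.
Numerically: ≈ 0.8611.
(Since a = 18 > μ = 15.5000, the bound 31/36 is < 1 and informative.)

P[X ≥ 18] ≤ 31/36 ≈ 0.8611.


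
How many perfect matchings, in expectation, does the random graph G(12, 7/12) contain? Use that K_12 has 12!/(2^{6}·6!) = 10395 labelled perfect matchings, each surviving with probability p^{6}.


K_12 has 12!/(2^{6}·6!) = 10395 labelled perfect matchings.
For each such perfect matching H, let X_H = 1 if all 6 edges of H are present in G. Then P[X_H = 1] = p^{6} = (7/12)^{6} = 117649/2985984.
By linearity: E[X] = Σ_H E[X_H] = 10395 · p^{6} = 10395 · 117649/2985984 = 45294865/110592.
Numerically: E[X] ≈ 409.6.

E[X] = 10395 · (7/12)^{6} = 45294865/110592 ≈ 409.6.


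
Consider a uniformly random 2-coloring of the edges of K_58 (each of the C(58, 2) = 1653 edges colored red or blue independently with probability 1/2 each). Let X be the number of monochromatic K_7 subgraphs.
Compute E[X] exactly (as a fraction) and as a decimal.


Let X = Σ_S X_S over the C(58, 7) = 300674088 subsets S of size 7, where X_S = 1 if the K_7 on S is monochromatic.
For a fixed S, the K_7 on S has C(7, 2) = 21 edges. P[all 21 edges red] = (1/2)^21, and likewise for blue, so P[monochromatic] = 2·(1/2)^21 = 2^{1 − 21} = 1/1048576.
By linearity of expectation: E[X] = C(58, 7) · 2^{1 − 21} = 300674088 · 1/1048576 = 37584261/131072.
Numerically: E[X] ≈ 286.74516.

E[X] = C(58,7)·2^(1−C(7,2)) = 37584261/131072 ≈ 286.74516.


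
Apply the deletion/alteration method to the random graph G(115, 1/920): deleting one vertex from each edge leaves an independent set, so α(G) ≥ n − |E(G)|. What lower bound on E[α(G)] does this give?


E[|E(G)|] = C(115, 2)·p = 6555 · (1/920) = 57/8.
E[α(G)] ≥ n − E[|E(G)|] = 115 − 57/8 = 863/8.
Numerically: ≈ 107.875.
(This is only a lower bound; the true E[α(G)] may be larger.)

E[α(G)] ≥ 863/8 ≈ 107.875.


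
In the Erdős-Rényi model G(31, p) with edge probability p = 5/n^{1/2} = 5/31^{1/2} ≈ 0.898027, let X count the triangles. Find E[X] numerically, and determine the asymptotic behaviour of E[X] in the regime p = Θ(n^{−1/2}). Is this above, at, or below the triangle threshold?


Number of potential triangles: C(31, 3) = 4495.
Each occurs with probability p³ ≈ (0.898027)³ ≈ 7.24214928e-01.
By linearity: E[X] = C(31, 3)·p³ ≈ 4495 · 7.24214928e-01 ≈ 3255.346099.
Since α = 1/2 < 1, p = c/n^{1/2} ≫ 1/n is above the triangle threshold p ~ 1/n. Asymptotically E[X] ~ (c³/6)·n^{3(1−α)} = (5³/6)·n^{1.5} → ∞; triangles are abundant w.h.p.

E[X] ≈ 3255.346099; in regime p = Θ(1/n^{1/2}) E[X] diverges (above the triangle threshold p ~ 1/n).


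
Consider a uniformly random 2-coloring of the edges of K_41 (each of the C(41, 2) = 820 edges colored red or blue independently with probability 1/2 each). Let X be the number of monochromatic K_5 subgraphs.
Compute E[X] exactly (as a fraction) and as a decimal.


Let X = Σ_S X_S over the C(41, 5) = 749398 subsets S of size 5, where X_S = 1 if the K_5 on S is monochromatic.
For a fixed S, the K_5 on S has C(5, 2) = 10 edges. P[all 10 edges red] = (1/2)^10, and likewise for blue, so P[monochromatic] = 2·(1/2)^10 = 2^{1 − 10} = 1/512.
By linearity: E[X] = C(41, 5) · 2^{1 − 10} = 749398 · 1/512 = 374699/256.
Numerically: E[X] ≈ 1463.66797.

E[X] = C(41,5)·2^(1−C(5,2)) = 374699/256 ≈ 1463.66797.


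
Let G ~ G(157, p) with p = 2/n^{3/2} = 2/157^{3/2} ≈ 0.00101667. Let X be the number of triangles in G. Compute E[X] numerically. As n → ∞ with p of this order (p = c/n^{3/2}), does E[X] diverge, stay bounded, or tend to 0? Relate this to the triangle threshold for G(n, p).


Number of potential triangles: C(157, 3) = 632710.
Each occurs with probability p³ ≈ (0.00101667)³ ≈ 1.05085199e-09.
By linearity: E[X] = C(157, 3)·p³ ≈ 632710 · 1.05085199e-09 ≈ 0.000665.
Since α = 3/2 > 1, p = c/n^{3/2} = o(1/n) is below the triangle threshold p ~ 1/n. Asymptotically E[X] ~ (c³/6)·n^{3(1−α)} = (2³/6)·n^{-1.5} → 0, so by Markov's inequality G has no triangles w.h.p.

E[X] ≈ 0.000665; in regime p = Θ(1/n^{3/2}) E[X] tends to 0 (below the triangle threshold p ~ 1/n).


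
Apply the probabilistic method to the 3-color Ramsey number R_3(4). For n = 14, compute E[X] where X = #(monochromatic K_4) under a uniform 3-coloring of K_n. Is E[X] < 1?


E[X] = C(14, 4) · 3^{1 − 6} = 1001 · 3^{−5} = 1001/243.
As a reduced fraction: E[X] = 1001/243 ≈ 4.119342.
Is E[X] < 1? NO.
Since E[X] ≥ 1, the first-moment bound is inconclusive at n = 14; it does NOT by itself certify R_3(4) > 14.

E[X] = 1001/243 ≈ 4.119342; E[X] ≥ 1; first-moment method inconclusive here.


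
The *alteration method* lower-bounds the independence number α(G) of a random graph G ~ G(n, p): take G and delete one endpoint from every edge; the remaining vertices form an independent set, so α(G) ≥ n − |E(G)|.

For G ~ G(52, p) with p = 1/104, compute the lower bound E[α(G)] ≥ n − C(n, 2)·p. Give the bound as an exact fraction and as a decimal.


E[|E(G)|] = C(52, 2)·p = 1326 · (1/104) = 51/4.
E[α(G)] ≥ n − E[|E(G)|] = 52 − 51/4 = 157/4.
Numerically: ≈ 39.25000.
(This is only a lower bound; the true E[α(G)] may be larger.)

E[α(G)] ≥ 157/4 ≈ 39.25000.


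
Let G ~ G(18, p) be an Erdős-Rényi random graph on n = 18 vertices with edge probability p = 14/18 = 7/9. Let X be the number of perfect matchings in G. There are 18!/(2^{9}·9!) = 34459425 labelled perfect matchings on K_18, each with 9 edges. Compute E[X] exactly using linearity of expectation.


K_18 has 18!/(2^{9}·9!) = 34459425 labelled perfect matchings.
For each such perfect matching H, let X_H = 1 if all 9 edges of H are present in G. Then P[X_H = 1] = p^{9} = (7/9)^{9} = 40353607/387420489.
By linearity of expectation: E[X] = Σ_H E[X_H] = 34459425 · p^{9} = 34459425 · 40353607/387420489 = 17167433257975/4782969.
Numerically: E[X] ≈ 3.59e+06.

E[X] = 34459425 · (7/9)^{9} = 17167433257975/4782969 ≈ 3.59e+06.


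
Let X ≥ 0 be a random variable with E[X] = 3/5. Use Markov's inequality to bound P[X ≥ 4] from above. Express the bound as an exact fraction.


μ = E[X] = 3/5, a = 4.
Markov: P[X ≥ 4] ≤ μ/a = (3/5)/4 = 3/20.
Numerically: ≈ 0.1500.
(Since a = 4 > μ = 0.6000, the bound 3/20 is < 1 and informative.)

P[X ≥ 4] ≤ 3/20 ≈ 0.1500.


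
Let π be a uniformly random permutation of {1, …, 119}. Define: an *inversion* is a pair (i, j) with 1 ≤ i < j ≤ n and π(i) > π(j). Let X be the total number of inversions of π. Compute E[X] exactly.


Write X = Σ X_I over the C(119, 2) = 7021 pairs i < j, with X_I the indicator of one inversion.
There are 7021 indicators.
For each fixed pair i < j, the values π(i) and π(j) are two distinct elements of {1, …, 119} in uniformly random order; by symmetry P[π(i) > π(j)] = 1/2.
By linearity: E[X] = 7021 · (1/2) = C(119, 2) · (1/2) = 7021/2 = 7021/2 ≈ 3510.500000.

E[X] = 7021/2 = 3510.500000.


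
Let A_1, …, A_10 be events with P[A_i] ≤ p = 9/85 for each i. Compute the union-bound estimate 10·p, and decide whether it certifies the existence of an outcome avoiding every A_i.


Union bound: P[∪_{i=1}^{10} A_i] ≤ Σ_i P[A_i] ≤ 10·p = 10·(9/85) = 18/17.
Numerically: 18/17 ≈ 1.05882.
Is 18/17 < 1? NO.
Since the bound 18/17 is ≥ 1, the union bound is uninformative here; it does NOT by itself certify existence.

10·p = 18/17 ≈ 1.05882; existence NOT certified by the union bound.


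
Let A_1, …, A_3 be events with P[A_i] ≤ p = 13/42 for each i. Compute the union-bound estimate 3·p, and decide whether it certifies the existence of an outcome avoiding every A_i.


Union bound: P[∪_{i=1}^{3} A_i] ≤ Σ_i P[A_i] ≤ 3·p = 3·(13/42) = 13/14.
Numerically: 13/14 ≈ 0.9286.
Is 13/14 < 1? YES.
Since P[∪ A_i] ≤ 13/14 < 1, the complement has P[∩ A_i^c] ≥ 1 − 13/14 = 1/14 > 0, so some outcome avoids every A_i.

3·p = 13/14 ≈ 0.9286; existence CERTIFIED by the union bound.


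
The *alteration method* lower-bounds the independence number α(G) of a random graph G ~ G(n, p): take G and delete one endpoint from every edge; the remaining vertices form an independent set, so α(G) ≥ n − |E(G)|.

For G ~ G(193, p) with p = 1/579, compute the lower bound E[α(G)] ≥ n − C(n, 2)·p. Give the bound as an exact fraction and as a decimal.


E[|E(G)|] = C(193, 2)·p = 18528 · (1/579) = 32.
E[α(G)] ≥ n − E[|E(G)|] = 193 − 32 = 161.
Numerically: ≈ 161.000.
(This is only a lower bound; the true E[α(G)] may be larger.)

E[α(G)] ≥ 161 ≈ 161.000.


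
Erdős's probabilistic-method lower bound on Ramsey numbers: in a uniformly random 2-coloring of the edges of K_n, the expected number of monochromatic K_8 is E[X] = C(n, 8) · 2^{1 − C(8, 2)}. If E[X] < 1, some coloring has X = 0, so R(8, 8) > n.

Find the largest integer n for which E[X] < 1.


We need C(n, 8) · 2^{1 − 28} < 1, i.e. C(n, 8) < 2^{28 − 1} = 134217728.
Check values of n near the boundary:
  n = 36: C(36, 8) = 30260340; 30260340 < 134217728? YES
  n = 37: C(37, 8) = 38608020; 38608020 < 134217728? YES
  n = 38: C(38, 8) = 48903492; 48903492 < 134217728? YES
  n = 39: C(39, 8) = 61523748; 61523748 < 134217728? YES
  n = 40: C(40, 8) = 76904685; 76904685 < 134217728? YES
  n = 41: C(41, 8) = 95548245; 95548245 < 134217728? YES
  n = 42: C(42, 8) = 118030185; 118030185 < 134217728? YES
  n = 43: C(43, 8) = 145008513; 145008513 < 134217728? NO
The largest n with C(n, 8) < 134217728 is n = 42 (where E[X] = 118030185/134217728 ≈ 0.879). Hence R(8, 8) > 42, i.e. R(8, 8) ≥ 43.

Largest n = 42; hence R(8, 8) > 42.


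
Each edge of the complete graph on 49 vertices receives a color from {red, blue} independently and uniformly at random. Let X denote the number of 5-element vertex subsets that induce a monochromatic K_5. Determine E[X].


Let X = Σ_S X_S over the C(49, 5) = 1906884 subsets S of size 5, where X_S = 1 if the K_5 on S is monochromatic.
For a fixed S, the K_5 on S has C(5, 2) = 10 edges. P[all 10 edges red] = (1/2)^10, and likewise for blue, so P[monochromatic] = 2·(1/2)^10 = 2^{1 − 10} = 1/512.
By linearity: E[X] = C(49, 5) · 2^{1 − 10} = 1906884 · 1/512 = 476721/128.
Numerically: E[X] ≈ 3724.383.

E[X] = C(49,5)·2^(1−C(5,2)) = 476721/128 ≈ 3724.383.


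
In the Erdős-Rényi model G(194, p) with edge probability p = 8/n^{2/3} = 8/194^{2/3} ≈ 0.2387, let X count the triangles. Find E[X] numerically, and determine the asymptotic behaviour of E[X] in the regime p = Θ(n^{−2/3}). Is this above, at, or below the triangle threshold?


Number of potential triangles: C(194, 3) = 1198144.
Each occurs with probability p³ ≈ (0.2387)³ ≈ 1.360400e-02.
By linearity: E[X] = C(194, 3)·p³ ≈ 1198144 · 1.360400e-02 ≈ 16299.5464.
Since α = 2/3 < 1, p = c/n^{2/3} ≫ 1/n is above the triangle threshold p ~ 1/n. Asymptotically E[X] ~ (c³/6)·n^{3(1−α)} = (8³/6)·n^{1} → ∞; triangles are abundant w.h.p.

E[X] ≈ 16299.5464; in regime p = Θ(1/n^{2/3}) E[X] diverges (above the triangle threshold p ~ 1/n).


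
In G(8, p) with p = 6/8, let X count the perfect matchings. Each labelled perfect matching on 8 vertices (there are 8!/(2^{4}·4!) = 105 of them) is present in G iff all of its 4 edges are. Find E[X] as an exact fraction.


K_8 has 8!/(2^{4}·4!) = 105 labelled perfect matchings.
For each such perfect matching H, let X_H = 1 if all 4 edges of H are present in G. Then P[X_H = 1] = p^{4} = (3/4)^{4} = 81/256.
By linearity of expectation: E[X] = Σ_H E[X_H] = 105 · p^{4} = 105 · 81/256 = 8505/256.
Numerically: E[X] ≈ 33.22.

E[X] = 105 · (3/4)^{4} = 8505/256 ≈ 33.22.


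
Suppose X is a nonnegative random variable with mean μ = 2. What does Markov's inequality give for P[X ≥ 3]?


μ = E[X] = 2, a = 3.
Markov: P[X ≥ 3] ≤ μ/a = (2)/3 = 2/3.
Numerically: ≈ 0.667.
(Since a = 3 > μ = 2.000, the bound 2/3 is < 1 and informative.)

P[X ≥ 3] ≤ 2/3 ≈ 0.667.


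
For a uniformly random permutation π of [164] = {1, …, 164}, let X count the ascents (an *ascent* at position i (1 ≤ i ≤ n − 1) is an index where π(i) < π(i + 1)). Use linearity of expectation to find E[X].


Write X = Σ X_I over i = 1, …, 163, with X_I the indicator of one ascent.
There are 163 indicators.
For each fixed i, the pair (π(i), π(i+1)) is a uniformly random ordered pair of distinct values from {1, …, 164}; by symmetry P[π(i) < π(i+1)] = 1/2.
By linearity: E[X] = 163 · (1/2) = (164 − 1) · (1/2) = 163/2 ≈ 81.500.

E[X] = 163/2 = 81.500.


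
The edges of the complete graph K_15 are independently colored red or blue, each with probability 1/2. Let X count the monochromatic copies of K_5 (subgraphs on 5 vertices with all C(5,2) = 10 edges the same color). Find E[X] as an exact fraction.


Let X = Σ_S X_S over the C(15, 5) = 3003 subsets S of size 5, where X_S = 1 if the K_5 on S is monochromatic.
For a fixed S, the K_5 on S has C(5, 2) = 10 edges. P[all 10 edges red] = (1/2)^10, and likewise for blue, so P[monochromatic] = 2·(1/2)^10 = 2^{1 − 10} = 1/512.
By linearity: E[X] = C(15, 5) · 2^{1 − 10} = 3003 · 1/512 = 3003/512.
Numerically: E[X] ≈ 5.865.

E[X] = C(15,5)·2^(1−C(5,2)) = 3003/512 ≈ 5.865.


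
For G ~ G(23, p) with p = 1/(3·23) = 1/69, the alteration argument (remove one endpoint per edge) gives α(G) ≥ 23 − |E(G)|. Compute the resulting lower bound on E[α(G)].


E[|E(G)|] = C(23, 2)·p = 253 · (1/69) = 11/3.
E[α(G)] ≥ n − E[|E(G)|] = 23 − 11/3 = 58/3.
Numerically: ≈ 19.33333.
(This is only a lower bound; the true E[α(G)] may be larger.)

E[α(G)] ≥ 58/3 ≈ 19.33333.


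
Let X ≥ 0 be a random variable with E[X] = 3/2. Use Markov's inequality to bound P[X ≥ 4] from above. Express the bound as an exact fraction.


μ = E[X] = 3/2, a = 4.
Markov: P[X ≥ 4] ≤ μ/a = (3/2)/4 = 3/8.
Numerically: ≈ 0.375000.
(Since a = 4 > μ = 1.500000, the bound 3/8 is < 1 and informative.)

P[X ≥ 4] ≤ 3/8 ≈ 0.375000.


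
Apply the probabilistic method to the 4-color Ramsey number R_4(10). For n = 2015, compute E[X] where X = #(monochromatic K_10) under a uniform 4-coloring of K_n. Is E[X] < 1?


E[X] = C(2015, 10) · 4^{1 − 45} = 297353674437325491072340253 · 4^{−44} = 297353674437325491072340253/309485009821345068724781056.
As a reduced fraction: E[X] = 297353674437325491072340253/309485009821345068724781056 ≈ 0.960802.
Is E[X] < 1? YES.
Since E[X] < 1, there exists a 4-coloring of K_{2015} with no monochromatic K_10; hence R_4(10) > 2015.

E[X] = 297353674437325491072340253/309485009821345068724781056 ≈ 0.960802; E[X] < 1, so R_4(10) > 2015.


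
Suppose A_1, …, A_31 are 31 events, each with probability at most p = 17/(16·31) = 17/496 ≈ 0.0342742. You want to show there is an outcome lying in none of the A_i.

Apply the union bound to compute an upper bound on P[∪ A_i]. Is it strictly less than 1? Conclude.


Union bound: P[∪_{i=1}^{31} A_i] ≤ Σ_i P[A_i] ≤ 31·p = 31·(17/496) = 17/16.
Numerically: 17/16 ≈ 1.0625000.
Is 17/16 < 1? NO.
Since the bound 17/16 is ≥ 1, the union bound is uninformative here; it does NOT by itself certify existence.

31·p = 17/16 ≈ 1.0625000; existence NOT certified by the union bound.


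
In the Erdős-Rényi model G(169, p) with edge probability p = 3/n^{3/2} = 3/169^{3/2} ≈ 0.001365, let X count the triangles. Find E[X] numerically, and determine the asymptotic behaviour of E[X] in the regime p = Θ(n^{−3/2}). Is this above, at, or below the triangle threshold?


Number of potential triangles: C(169, 3) = 790244.
Each occurs with probability p³ ≈ (0.001365)³ ≈ 2.546089e-09.
By linearity: E[X] = C(169, 3)·p³ ≈ 790244 · 2.546089e-09 ≈ 0.0020.
Since α = 3/2 > 1, p = c/n^{3/2} = o(1/n) is below the triangle threshold p ~ 1/n. Asymptotically E[X] ~ (c³/6)·n^{3(1−α)} = (3³/6)·n^{-1.5} → 0, so by Markov's inequality G has no triangles w.h.p.

E[X] ≈ 0.0020; in regime p = Θ(1/n^{3/2}) E[X] tends to 0 (below the triangle threshold p ~ 1/n).


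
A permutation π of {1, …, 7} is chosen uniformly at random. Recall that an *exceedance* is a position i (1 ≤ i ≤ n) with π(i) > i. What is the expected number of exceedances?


Write X = Σ_{i=1}^{7} X_i, where X_i = 1_{π(i) > i}.
For each fixed i, π(i) is uniform over {1, …, 7} (marginal of a uniform permutation), so P[π(i) > i] = (n − i)/n. Summing: Σ_{i=1}^{7} (n − i)/n = (0 + 1 + … + 6)/7 = 7(7 − 1)/(2·7) = (7 − 1)/2.
Hence E[X] = Σ_{i=1}^{7} (7 − i)/7 = 3 ≈ 3.000.

E[X] = 3 = 3.000.


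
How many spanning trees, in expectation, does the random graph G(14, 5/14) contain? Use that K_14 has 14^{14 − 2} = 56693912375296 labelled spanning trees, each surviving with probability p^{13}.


K_14 has 14^{14 − 2} = 56693912375296 labelled spanning trees.
For each such spanning tree H, let X_H = 1 if all 13 edges of H are present in G. Then P[X_H = 1] = p^{13} = (5/14)^{13} = 1220703125/793714773254144.
By linearity: E[X] = Σ_H E[X_H] = 56693912375296 · p^{13} = 56693912375296 · 1220703125/793714773254144 = 1220703125/14.
Numerically: E[X] ≈ 8.72e+07.

E[X] = 56693912375296 · (5/14)^{13} = 1220703125/14 ≈ 8.72e+07.


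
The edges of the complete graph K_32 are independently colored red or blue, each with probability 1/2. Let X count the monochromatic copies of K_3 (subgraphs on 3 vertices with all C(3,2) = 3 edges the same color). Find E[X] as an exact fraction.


Let X = Σ_S X_S over the C(32, 3) = 4960 subsets S of size 3, where X_S = 1 if the K_3 on S is monochromatic.
For a fixed S, the K_3 on S has C(3, 2) = 3 edges. P[all 3 edges red] = (1/2)^3, and likewise for blue, so P[monochromatic] = 2·(1/2)^3 = 2^{1 − 3} = 1/4.
Summing: E[X] = C(32, 3) · 2^{1 − 3} = 4960 · 1/4 = 1240.
Numerically: E[X] ≈ 1240.000000.

E[X] = C(32,3)·2^(1−C(3,2)) = 1240 ≈ 1240.000000.


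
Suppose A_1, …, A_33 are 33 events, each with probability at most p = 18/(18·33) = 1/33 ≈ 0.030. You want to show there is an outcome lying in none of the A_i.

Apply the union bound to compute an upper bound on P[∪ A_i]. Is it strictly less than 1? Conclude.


Union bound: P[∪_{i=1}^{33} A_i] ≤ Σ_i P[A_i] ≤ 33·p = 33·(1/33) = 1.
Numerically: 1 ≈ 1.000.
Is 1 < 1? NO.
Since the bound 1 is ≥ 1, the union bound is uninformative here; it does NOT by itself certify existence.

33·p = 1 ≈ 1.000; existence NOT certified by the union bound.


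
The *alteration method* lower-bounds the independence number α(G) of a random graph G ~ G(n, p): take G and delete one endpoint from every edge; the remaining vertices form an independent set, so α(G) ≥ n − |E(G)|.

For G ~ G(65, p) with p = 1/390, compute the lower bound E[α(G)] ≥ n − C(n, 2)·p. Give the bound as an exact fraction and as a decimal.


E[|E(G)|] = C(65, 2)·p = 2080 · (1/390) = 16/3.
E[α(G)] ≥ n − E[|E(G)|] = 65 − 16/3 = 179/3.
Numerically: ≈ 59.66667.
(This is only a lower bound; the true E[α(G)] may be larger.)

E[α(G)] ≥ 179/3 ≈ 59.66667.


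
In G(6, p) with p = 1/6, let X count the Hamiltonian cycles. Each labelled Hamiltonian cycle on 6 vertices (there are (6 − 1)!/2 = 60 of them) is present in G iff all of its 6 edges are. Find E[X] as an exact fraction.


K_6 has (6 − 1)!/2 = 60 labelled Hamiltonian cycles.
For each such Hamiltonian cycle H, let X_H = 1 if all 6 edges of H are present in G. Then P[X_H = 1] = p^{6} = (1/6)^{6} = 1/46656.
By linearity of expectation: E[X] = Σ_H E[X_H] = 60 · p^{6} = 60 · 1/46656 = 5/3888.
Numerically: E[X] ≈ 0.00128601.

E[X] = 60 · (1/6)^{6} = 5/3888 ≈ 0.00128601.


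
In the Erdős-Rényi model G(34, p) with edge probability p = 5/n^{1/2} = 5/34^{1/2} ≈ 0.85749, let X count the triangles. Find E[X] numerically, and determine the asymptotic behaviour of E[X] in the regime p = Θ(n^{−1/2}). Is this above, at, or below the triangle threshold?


Number of potential triangles: C(34, 3) = 5984.
Each occurs with probability p³ ≈ (0.85749)³ ≈ 6.3050950e-01.
By linearity: E[X] = C(34, 3)·p³ ≈ 5984 · 6.3050950e-01 ≈ 3772.96887.
Since α = 1/2 < 1, p = c/n^{1/2} ≫ 1/n is above the triangle threshold p ~ 1/n. Asymptotically E[X] ~ (c³/6)·n^{3(1−α)} = (5³/6)·n^{1.5} → ∞; triangles are abundant w.h.p.

E[X] ≈ 3772.96887; in regime p = Θ(1/n^{1/2}) E[X] diverges (above the triangle threshold p ~ 1/n).


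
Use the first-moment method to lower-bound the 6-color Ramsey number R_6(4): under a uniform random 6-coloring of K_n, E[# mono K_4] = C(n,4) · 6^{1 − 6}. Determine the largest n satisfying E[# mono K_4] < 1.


We need C(n, 4) · 6^{1 − 6} < 1, i.e. C(n, 4) < 6^{6 − 1} = 7776.
Check values of n near the boundary:
  n = 20: C(20, 4) = 4845; 4845 < 7776? YES
  n = 21: C(21, 4) = 5985; 5985 < 7776? YES
  n = 22: C(22, 4) = 7315; 7315 < 7776? YES
  n = 23: C(23, 4) = 8855; 8855 < 7776? NO
The largest n with C(n, 4) < 7776 is n = 22 (where E[X] = 7315/7776 ≈ 0.94072). Hence R_6(4) > 22, i.e. R_6(4) ≥ 23.

Largest n = 22; hence R_6(4) > 22.


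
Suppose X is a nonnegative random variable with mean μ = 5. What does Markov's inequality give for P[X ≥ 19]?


μ = E[X] = 5, a = 19.
Markov: P[X ≥ 19] ≤ μ/a = (5)/19 = 5/19.
Numerically: ≈ 0.2632.
(Since a = 19 > μ = 5.0000, the bound 5/19 is < 1 and informative.)

P[X ≥ 19] ≤ 5/19 ≈ 0.2632.


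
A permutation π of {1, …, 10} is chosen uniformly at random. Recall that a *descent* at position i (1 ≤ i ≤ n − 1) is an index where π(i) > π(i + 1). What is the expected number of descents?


Write X = Σ X_I over i = 1, …, 9, with X_I the indicator of one descent.
There are 9 indicators.
For each fixed i, the pair (π(i), π(i+1)) is a uniformly random ordered pair of distinct values from {1, …, 10}; by symmetry P[π(i) > π(i+1)] = 1/2.
By linearity: E[X] = 9 · (1/2) = (10 − 1) · (1/2) = 9/2 ≈ 4.5000.

E[X] = 9/2 = 4.5000.


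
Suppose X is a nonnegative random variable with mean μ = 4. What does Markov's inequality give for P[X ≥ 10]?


μ = E[X] = 4, a = 10.
Markov: P[X ≥ 10] ≤ μ/a = (4)/10 = 2/5.
Numerically: ≈ 0.400000.
(Since a = 10 > μ = 4.000000, the bound 2/5 is < 1 and informative.)

P[X ≥ 10] ≤ 2/5 ≈ 0.400000.


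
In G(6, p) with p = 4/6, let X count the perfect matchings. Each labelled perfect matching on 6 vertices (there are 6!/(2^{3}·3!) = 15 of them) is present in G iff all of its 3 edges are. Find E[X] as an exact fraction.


K_6 has 6!/(2^{3}·3!) = 15 labelled perfect matchings.
For each such perfect matching H, let X_H = 1 if all 3 edges of H are present in G. Then P[X_H = 1] = p^{3} = (2/3)^{3} = 8/27.
By linearity: E[X] = Σ_H E[X_H] = 15 · p^{3} = 15 · 8/27 = 40/9.
Numerically: E[X] ≈ 4.444.

E[X] = 15 · (2/3)^{3} = 40/9 ≈ 4.444.


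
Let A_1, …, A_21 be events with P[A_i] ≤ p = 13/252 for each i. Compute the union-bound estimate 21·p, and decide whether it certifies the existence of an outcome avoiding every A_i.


Union bound: P[∪_{i=1}^{21} A_i] ≤ Σ_i P[A_i] ≤ 21·p = 21·(13/252) = 13/12.
Numerically: 13/12 ≈ 1.083333.
Is 13/12 < 1? NO.
Since the bound 13/12 is ≥ 1, the union bound is uninformative here; it does NOT by itself certify existence.

21·p = 13/12 ≈ 1.083333; existence NOT certified by the union bound.
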